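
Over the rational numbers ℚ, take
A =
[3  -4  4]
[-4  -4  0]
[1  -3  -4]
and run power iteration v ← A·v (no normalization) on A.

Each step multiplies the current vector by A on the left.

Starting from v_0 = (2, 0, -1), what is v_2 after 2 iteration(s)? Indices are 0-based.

v_2 = (62, 24, 2)

v_0 = (2, 0, -1).
v_1 = A·v_0 = (2, -8, 6).
v_2 = A·v_1 = (62, 24, 2).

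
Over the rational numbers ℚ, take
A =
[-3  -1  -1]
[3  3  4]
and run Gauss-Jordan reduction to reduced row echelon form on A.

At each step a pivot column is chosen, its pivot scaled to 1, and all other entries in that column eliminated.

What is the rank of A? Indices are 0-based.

rank = 2

step 1: normalize row 0 (÷-3) = (1, 1/3, 1/3)
  row 1: subtract 3×row0 = (0, 2, 3)
step 2: normalize row 1 (÷2) = (0, 1, 3/2)
  row 0: subtract 1/3×row1 = (1, 0, -1/6)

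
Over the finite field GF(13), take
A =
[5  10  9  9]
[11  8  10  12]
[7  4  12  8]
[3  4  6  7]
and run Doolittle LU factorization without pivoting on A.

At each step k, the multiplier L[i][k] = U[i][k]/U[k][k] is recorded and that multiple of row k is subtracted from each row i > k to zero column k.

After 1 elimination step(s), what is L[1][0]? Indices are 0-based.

L[1][0] = 10

[col 0] pivot 5
  R1 -= 10*R0 → (0, 12, 11, 0)  (L[1][0] := 10)
  R2 -= 4*R0 → (0, 3, 2, 11)  (L[2][0] := 4)
  R3 -= 11*R0 → (0, 11, 11, 12)  (L[3][0] := 11)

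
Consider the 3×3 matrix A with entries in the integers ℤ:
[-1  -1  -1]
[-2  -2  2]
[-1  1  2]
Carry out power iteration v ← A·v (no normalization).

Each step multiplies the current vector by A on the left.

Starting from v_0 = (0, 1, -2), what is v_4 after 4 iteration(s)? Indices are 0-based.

v_4 = (79, 38, -111)

v_0 = (0, 1, -2).
v_1 = A·v_0 = (1, -6, -3).
v_2 = A·v_1 = (8, 4, -13).
v_3 = A·v_2 = (1, -50, -30).
v_4 = A·v_3 = (79, 38, -111).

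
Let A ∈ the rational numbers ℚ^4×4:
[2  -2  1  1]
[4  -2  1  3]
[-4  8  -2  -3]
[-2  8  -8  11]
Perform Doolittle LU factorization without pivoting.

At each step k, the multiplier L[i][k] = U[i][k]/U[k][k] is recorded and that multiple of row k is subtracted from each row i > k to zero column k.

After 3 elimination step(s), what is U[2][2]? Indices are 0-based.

k=0: U[0][0]=2
  eliminate (1,0): mult=2, new row 1: (0, 2, -1, 1); set L[1][0]=2
  eliminate (2,0): mult=-2, new row 2: (0, 4, 0, -1); set L[2][0]=-2
  eliminate (3,0): mult=-1, new row 3: (0, 6, -7, 12); set L[3][0]=-1
k=1: U[1][1]=2
  eliminate (2,1): mult=2, new row 2: (0, 0, 2, -3); set L[2][1]=2
  eliminate (3,1): mult=3, new row 3: (0, 0, -4, 9); set L[3][1]=3
k=2: U[2][2]=2
  eliminate (3,2): mult=-2, new row 3: (0, 0, 0, 3); set L[3][2]=-2

U[2][2] = 2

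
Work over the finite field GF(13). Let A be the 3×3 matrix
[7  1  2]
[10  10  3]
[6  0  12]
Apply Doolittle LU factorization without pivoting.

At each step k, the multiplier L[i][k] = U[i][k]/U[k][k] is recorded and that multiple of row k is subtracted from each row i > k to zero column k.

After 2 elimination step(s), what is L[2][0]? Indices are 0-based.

L[2][0] = 12

[col 0] pivot 7
  R1 -= 7*R0 → (0, 3, 2)  (L[1][0] := 7)
  R2 -= 12*R0 → (0, 1, 1)  (L[2][0] := 12)
[col 1] pivot 3
  R2 -= 9*R1 → (0, 0, 9)  (L[2][1] := 9)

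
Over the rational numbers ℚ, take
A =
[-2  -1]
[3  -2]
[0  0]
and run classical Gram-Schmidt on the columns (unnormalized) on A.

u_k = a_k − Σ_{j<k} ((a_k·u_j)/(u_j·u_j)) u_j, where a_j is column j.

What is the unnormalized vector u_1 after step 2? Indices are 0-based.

u_1 = (-21/13, -14/13, 0)

Step 1: u_0 = a_0 = (-2, 3, 0).
Step 2: u_1 = a_1 − (-4/13)·u_0 = (-21/13, -14/13, 0).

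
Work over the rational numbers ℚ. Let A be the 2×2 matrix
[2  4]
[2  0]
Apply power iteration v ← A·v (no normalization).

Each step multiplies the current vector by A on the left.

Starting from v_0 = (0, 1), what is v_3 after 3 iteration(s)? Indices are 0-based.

v_0 = (0, 1).
v_1 = A·v_0 = (4, 0).
v_2 = A·v_1 = (8, 8).
v_3 = A·v_2 = (48, 16).

v_3 = (48, 16)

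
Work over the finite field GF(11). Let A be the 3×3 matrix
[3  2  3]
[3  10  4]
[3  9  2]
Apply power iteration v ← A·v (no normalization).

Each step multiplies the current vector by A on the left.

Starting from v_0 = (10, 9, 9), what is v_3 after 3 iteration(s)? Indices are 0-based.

v_3 = (0, 0, 8)

v_0 = (10, 9, 9).
v_1 = A·v_0 = (9, 2, 8).
v_2 = A·v_1 = (0, 2, 6).
v_3 = A·v_2 = (0, 0, 8).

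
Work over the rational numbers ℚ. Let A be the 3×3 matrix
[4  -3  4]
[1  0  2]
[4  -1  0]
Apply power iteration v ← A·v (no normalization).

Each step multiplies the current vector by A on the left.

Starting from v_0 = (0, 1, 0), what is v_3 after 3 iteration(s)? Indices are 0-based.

v_0 = (0, 1, 0).
v_1 = A·v_0 = (-3, 0, -1).
v_2 = A·v_1 = (-16, -5, -12).
v_3 = A·v_2 = (-97, -40, -59).

v_3 = (-97, -40, -59)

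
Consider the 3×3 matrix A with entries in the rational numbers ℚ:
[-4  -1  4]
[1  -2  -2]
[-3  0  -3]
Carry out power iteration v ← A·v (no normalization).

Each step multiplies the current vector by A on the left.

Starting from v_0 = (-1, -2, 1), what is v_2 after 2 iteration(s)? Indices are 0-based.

v_2 = (-41, 8, -30)

v_0 = (-1, -2, 1).
v_1 = A·v_0 = (10, 1, 0).
v_2 = A·v_1 = (-41, 8, -30).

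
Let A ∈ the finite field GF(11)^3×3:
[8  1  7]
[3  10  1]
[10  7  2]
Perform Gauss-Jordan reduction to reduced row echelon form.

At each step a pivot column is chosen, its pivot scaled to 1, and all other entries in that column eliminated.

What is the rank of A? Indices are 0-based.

pivot(0,0)=8: scale R0 → (1, 7, 5)
  clear (1,0): R1 −= (3)R0 → (0, 0, 8)
  clear (2,0): R2 −= (10)R0 → (0, 3, 7)
pivot(1,1): swap R1↔R2
pivot(1,1)=3: scale R1 → (0, 1, 6)
  clear (0,1): R0 −= (7)R1 → (1, 0, 7)
pivot(2,2)=8: scale R2 → (0, 0, 1)
  clear (0,2): R0 −= (7)R2 → (1, 0, 0)
  clear (1,2): R1 −= (6)R2 → (0, 1, 0)

rank = 3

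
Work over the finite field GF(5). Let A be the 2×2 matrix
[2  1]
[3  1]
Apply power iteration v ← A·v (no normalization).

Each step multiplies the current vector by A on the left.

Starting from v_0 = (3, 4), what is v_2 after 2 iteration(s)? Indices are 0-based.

v_2 = (3, 3)

v_0 = (3, 4).
v_1 = A·v_0 = (0, 3).
v_2 = A·v_1 = (3, 3).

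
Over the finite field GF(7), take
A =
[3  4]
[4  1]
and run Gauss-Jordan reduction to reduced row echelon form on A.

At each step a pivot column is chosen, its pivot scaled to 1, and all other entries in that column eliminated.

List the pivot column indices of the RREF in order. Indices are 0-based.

pivot(0,0)=3: scale R0 → (1, 6)
  clear (1,0): R1 −= (4)R0 → (0, 5)
pivot(1,1)=5: scale R1 → (0, 1)
  clear (0,1): R0 −= (6)R1 → (1, 0)

pivot columns: 0, 1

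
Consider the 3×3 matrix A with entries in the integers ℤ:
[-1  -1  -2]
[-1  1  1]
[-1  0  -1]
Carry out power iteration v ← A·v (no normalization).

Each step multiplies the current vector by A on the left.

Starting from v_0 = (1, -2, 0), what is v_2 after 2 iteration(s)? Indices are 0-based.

v_2 = (4, -5, 0)

v_0 = (1, -2, 0).
v_1 = A·v_0 = (1, -3, -1).
v_2 = A·v_1 = (4, -5, 0).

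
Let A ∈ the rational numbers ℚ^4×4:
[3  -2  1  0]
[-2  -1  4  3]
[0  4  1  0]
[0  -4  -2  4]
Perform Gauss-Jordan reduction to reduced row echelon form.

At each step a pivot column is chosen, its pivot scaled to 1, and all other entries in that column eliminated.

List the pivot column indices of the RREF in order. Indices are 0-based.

step 1: normalize row 0 (÷3) = (1, -2/3, 1/3, 0)
  row 1: subtract -2×row0 = (0, -7/3, 14/3, 3)
step 2: normalize row 1 (÷-7/3) = (0, 1, -2, -9/7)
  row 0: subtract -2/3×row1 = (1, 0, -1, -6/7)
  row 2: subtract 4×row1 = (0, 0, 9, 36/7)
  row 3: subtract -4×row1 = (0, 0, -10, -8/7)
step 3: normalize row 2 (÷9) = (0, 0, 1, 4/7)
  row 0: subtract -1×row2 = (1, 0, 0, -2/7)
  row 1: subtract -2×row2 = (0, 1, 0, -1/7)
  row 3: subtract -10×row2 = (0, 0, 0, 32/7)
step 4: normalize row 3 (÷32/7) = (0, 0, 0, 1)
  row 0: subtract -2/7×row3 = (1, 0, 0, 0)
  row 1: subtract -1/7×row3 = (0, 1, 0, 0)
  row 2: subtract 4/7×row3 = (0, 0, 1, 0)

pivot columns: 0, 1, 2, 3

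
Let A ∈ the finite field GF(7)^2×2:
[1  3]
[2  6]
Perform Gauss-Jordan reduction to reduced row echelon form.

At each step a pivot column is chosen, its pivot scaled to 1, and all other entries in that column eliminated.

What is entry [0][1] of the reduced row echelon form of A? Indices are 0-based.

M[0][1] = 3

[1] R0 /= 1  ⇒  (1, 3)
     R1 -= 2·R0  ⇒  (0, 0)
column 1 empty below row 1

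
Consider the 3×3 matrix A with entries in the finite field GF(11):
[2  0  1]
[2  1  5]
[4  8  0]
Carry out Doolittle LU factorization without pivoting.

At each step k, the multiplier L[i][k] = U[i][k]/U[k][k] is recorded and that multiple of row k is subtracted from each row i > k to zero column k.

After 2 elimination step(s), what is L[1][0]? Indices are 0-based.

L[1][0] = 1

[col 0] pivot 2
  R1 -= 1*R0 → (0, 1, 4)  (L[1][0] := 1)
  R2 -= 2*R0 → (0, 8, 9)  (L[2][0] := 2)
[col 1] pivot 1
  R2 -= 8*R1 → (0, 0, 10)  (L[2][1] := 8)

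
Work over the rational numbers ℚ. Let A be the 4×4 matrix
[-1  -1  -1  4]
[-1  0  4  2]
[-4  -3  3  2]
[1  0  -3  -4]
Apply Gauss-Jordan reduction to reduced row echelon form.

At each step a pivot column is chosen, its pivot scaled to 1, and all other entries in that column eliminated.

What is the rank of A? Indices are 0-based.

pivot(0,0)=-1: scale R0 → (1, 1, 1, -4)
  clear (1,0): R1 −= (-1)R0 → (0, 1, 5, -2)
  clear (2,0): R2 −= (-4)R0 → (0, 1, 7, -14)
  clear (3,0): R3 −= (1)R0 → (0, -1, -4, 0)
pivot(1,1)=1: scale R1 → (0, 1, 5, -2)
  clear (0,1): R0 −= (1)R1 → (1, 0, -4, -2)
  clear (2,1): R2 −= (1)R1 → (0, 0, 2, -12)
  clear (3,1): R3 −= (-1)R1 → (0, 0, 1, -2)
pivot(2,2)=2: scale R2 → (0, 0, 1, -6)
  clear (0,2): R0 −= (-4)R2 → (1, 0, 0, -26)
  clear (1,2): R1 −= (5)R2 → (0, 1, 0, 28)
  clear (3,2): R3 −= (1)R2 → (0, 0, 0, 4)
pivot(3,3)=4: scale R3 → (0, 0, 0, 1)
  clear (0,3): R0 −= (-26)R3 → (1, 0, 0, 0)
  clear (1,3): R1 −= (28)R3 → (0, 1, 0, 0)
  clear (2,3): R2 −= (-6)R3 → (0, 0, 1, 0)

rank = 4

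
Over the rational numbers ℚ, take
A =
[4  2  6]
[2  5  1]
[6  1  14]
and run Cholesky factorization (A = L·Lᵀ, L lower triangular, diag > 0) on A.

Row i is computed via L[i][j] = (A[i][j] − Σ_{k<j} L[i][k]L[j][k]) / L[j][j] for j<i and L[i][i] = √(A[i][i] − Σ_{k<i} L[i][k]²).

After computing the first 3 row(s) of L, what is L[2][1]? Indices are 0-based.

Step 1: L[0][0] = √(4) = 2.
  L[1][0] = (2) / L[0][0] = 1.
Step 2: L[1][1] = √(4) = 2.
  L[2][0] = (6) / L[0][0] = 3.
  L[2][1] = (-2) / L[1][1] = -1.
Step 3: L[2][2] = √(4) = 2.

L[2][1] = -1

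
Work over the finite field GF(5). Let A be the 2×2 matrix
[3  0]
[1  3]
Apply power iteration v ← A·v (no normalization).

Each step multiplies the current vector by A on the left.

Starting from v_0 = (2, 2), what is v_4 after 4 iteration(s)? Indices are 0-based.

v_0 = (2, 2).
v_1 = A·v_0 = (1, 3).
v_2 = A·v_1 = (3, 0).
v_3 = A·v_2 = (4, 3).
v_4 = A·v_3 = (2, 3).

v_4 = (2, 3)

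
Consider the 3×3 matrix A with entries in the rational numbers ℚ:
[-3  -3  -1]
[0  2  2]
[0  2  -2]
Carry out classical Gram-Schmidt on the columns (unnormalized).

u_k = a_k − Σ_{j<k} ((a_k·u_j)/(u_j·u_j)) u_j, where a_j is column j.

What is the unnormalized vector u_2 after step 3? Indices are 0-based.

Step 1: u_0 = a_0 = (-3, 0, 0).
Step 2: u_1 = a_1 − (1)·u_0 = (0, 2, 2).
Step 3: u_2 = a_2 − (1/3)·u_0 − (0)·u_1 = (0, 2, -2).

u_2 = (0, 2, -2)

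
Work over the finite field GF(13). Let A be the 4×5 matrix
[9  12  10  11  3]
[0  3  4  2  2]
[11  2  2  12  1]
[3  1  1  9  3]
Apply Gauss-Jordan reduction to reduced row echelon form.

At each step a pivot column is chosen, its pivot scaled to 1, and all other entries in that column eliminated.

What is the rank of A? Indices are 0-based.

step 1: normalize row 0 (÷9) = (1, 10, 4, 7, 9)
  row 2: subtract 11×row0 = (0, 9, 10, 0, 6)
  row 3: subtract 3×row0 = (0, 10, 2, 1, 2)
step 2: normalize row 1 (÷3) = (0, 1, 10, 5, 5)
  row 0: subtract 10×row1 = (1, 0, 8, 9, 11)
  row 2: subtract 9×row1 = (0, 0, 11, 7, 0)
  row 3: subtract 10×row1 = (0, 0, 6, 3, 4)
step 3: normalize row 2 (÷11) = (0, 0, 1, 3, 0)
  row 0: subtract 8×row2 = (1, 0, 0, 11, 11)
  row 1: subtract 10×row2 = (0, 1, 0, 1, 5)
  row 3: subtract 6×row2 = (0, 0, 0, 11, 4)
step 4: normalize row 3 (÷11) = (0, 0, 0, 1, 11)
  row 0: subtract 11×row3 = (1, 0, 0, 0, 7)
  row 1: subtract 1×row3 = (0, 1, 0, 0, 7)
  row 2: subtract 3×row3 = (0, 0, 1, 0, 6)

rank = 4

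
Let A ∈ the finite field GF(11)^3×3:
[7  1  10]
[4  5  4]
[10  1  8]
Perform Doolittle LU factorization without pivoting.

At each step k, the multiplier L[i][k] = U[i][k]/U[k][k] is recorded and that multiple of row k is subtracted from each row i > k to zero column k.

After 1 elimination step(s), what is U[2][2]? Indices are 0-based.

U[2][2] = 0

[col 0] pivot 7
  R1 -= 10*R0 → (0, 6, 3)  (L[1][0] := 10)
  R2 -= 3*R0 → (0, 9, 0)  (L[2][0] := 3)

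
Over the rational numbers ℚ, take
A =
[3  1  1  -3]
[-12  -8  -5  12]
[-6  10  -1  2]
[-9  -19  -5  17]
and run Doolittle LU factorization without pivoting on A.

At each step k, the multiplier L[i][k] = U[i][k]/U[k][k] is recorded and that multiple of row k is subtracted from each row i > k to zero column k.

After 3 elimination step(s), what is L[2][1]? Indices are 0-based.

[col 0] pivot 3
  R1 -= -4*R0 → (0, -4, -1, 0)  (L[1][0] := -4)
  R2 -= -2*R0 → (0, 12, 1, -4)  (L[2][0] := -2)
  R3 -= -3*R0 → (0, -16, -2, 8)  (L[3][0] := -3)
[col 1] pivot -4
  R2 -= -3*R1 → (0, 0, -2, -4)  (L[2][1] := -3)
  R3 -= 4*R1 → (0, 0, 2, 8)  (L[3][1] := 4)
[col 2] pivot -2
  R3 -= -1*R2 → (0, 0, 0, 4)  (L[3][2] := -1)

L[2][1] = -3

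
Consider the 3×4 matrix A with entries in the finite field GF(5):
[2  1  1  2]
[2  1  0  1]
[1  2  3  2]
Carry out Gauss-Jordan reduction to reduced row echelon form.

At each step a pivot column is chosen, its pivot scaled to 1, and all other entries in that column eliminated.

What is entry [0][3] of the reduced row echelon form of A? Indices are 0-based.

step 1: normalize row 0 (÷2) = (1, 3, 3, 1)
  row 1: subtract 2×row0 = (0, 0, 4, 4)
  row 2: subtract 1×row0 = (0, 4, 0, 1)
step 2: exchange rows 1,2
step 2: normalize row 1 (÷4) = (0, 1, 0, 4)
  row 0: subtract 3×row1 = (1, 0, 3, 4)
step 3: normalize row 2 (÷4) = (0, 0, 1, 1)
  row 0: subtract 3×row2 = (1, 0, 0, 1)

M[0][3] = 1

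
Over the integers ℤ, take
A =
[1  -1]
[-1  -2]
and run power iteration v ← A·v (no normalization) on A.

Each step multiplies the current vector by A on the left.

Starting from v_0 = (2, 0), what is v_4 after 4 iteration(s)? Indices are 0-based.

v_0 = (2, 0).
v_1 = A·v_0 = (2, -2).
v_2 = A·v_1 = (4, 2).
v_3 = A·v_2 = (2, -8).
v_4 = A·v_3 = (10, 14).

v_4 = (10, 14)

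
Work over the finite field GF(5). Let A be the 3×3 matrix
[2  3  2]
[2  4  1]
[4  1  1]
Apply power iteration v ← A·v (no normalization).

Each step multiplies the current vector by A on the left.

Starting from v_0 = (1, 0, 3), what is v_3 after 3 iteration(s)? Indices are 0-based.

v_0 = (1, 0, 3).
v_1 = A·v_0 = (3, 0, 2).
v_2 = A·v_1 = (0, 3, 4).
v_3 = A·v_2 = (2, 1, 2).

v_3 = (2, 1, 2)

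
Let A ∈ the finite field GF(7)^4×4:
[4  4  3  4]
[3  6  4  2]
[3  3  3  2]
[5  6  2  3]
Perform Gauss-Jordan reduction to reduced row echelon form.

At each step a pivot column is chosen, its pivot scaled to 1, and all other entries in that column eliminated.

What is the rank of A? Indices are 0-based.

[1] R0 /= 4  ⇒  (1, 1, 6, 1)
     R1 -= 3·R0  ⇒  (0, 3, 0, 6)
     R2 -= 3·R0  ⇒  (0, 0, 6, 6)
     R3 -= 5·R0  ⇒  (0, 1, 0, 5)
[2] R1 /= 3  ⇒  (0, 1, 0, 2)
     R0 -= 1·R1  ⇒  (1, 0, 6, 6)
     R3 -= 1·R1  ⇒  (0, 0, 0, 3)
[3] R2 /= 6  ⇒  (0, 0, 1, 1)
     R0 -= 6·R2  ⇒  (1, 0, 0, 0)
[4] R3 /= 3  ⇒  (0, 0, 0, 1)
     R1 -= 2·R3  ⇒  (0, 1, 0, 0)
     R2 -= 1·R3  ⇒  (0, 0, 1, 0)

rank = 4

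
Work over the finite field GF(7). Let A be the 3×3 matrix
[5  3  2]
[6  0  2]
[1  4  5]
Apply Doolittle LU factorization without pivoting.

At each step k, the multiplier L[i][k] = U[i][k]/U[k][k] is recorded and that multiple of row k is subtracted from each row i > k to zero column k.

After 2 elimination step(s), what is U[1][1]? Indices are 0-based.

U[1][1] = 2

[col 0] pivot 5
  R1 -= 4*R0 → (0, 2, 1)  (L[1][0] := 4)
  R2 -= 3*R0 → (0, 2, 6)  (L[2][0] := 3)
[col 1] pivot 2
  R2 -= 1*R1 → (0, 0, 5)  (L[2][1] := 1)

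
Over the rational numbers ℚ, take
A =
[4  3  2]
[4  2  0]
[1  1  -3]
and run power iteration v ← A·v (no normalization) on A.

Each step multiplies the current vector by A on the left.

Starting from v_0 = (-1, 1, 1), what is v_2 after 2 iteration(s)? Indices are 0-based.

v_0 = (-1, 1, 1).
v_1 = A·v_0 = (1, -2, -3).
v_2 = A·v_1 = (-8, 0, 8).

v_2 = (-8, 0, 8)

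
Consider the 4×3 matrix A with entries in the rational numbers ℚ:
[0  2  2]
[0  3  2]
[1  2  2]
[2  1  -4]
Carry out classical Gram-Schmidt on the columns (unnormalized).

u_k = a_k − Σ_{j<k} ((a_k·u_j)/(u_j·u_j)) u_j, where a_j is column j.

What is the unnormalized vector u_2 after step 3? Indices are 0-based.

Step 1: u_0 = a_0 = (0, 0, 1, 2).
Step 2: u_1 = a_1 − (4/5)·u_0 = (2, 3, 6/5, -3/5).
Step 3: u_2 = a_2 − (-6/5)·u_0 − (1)·u_1 = (0, -1, 2, -1).

u_2 = (0, -1, 2, -1)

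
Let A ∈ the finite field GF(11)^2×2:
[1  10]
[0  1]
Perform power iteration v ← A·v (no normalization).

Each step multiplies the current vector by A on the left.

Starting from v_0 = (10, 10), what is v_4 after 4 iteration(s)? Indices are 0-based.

v_0 = (10, 10).
v_1 = A·v_0 = (0, 10).
v_2 = A·v_1 = (1, 10).
v_3 = A·v_2 = (2, 10).
v_4 = A·v_3 = (3, 10).

v_4 = (3, 10)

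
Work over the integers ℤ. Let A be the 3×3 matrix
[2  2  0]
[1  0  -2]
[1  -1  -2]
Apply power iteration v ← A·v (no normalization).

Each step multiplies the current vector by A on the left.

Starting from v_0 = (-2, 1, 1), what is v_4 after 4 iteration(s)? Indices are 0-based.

v_4 = (-88, 80, 116)

v_0 = (-2, 1, 1).
v_1 = A·v_0 = (-2, -4, -5).
v_2 = A·v_1 = (-12, 8, 12).
v_3 = A·v_2 = (-8, -36, -44).
v_4 = A·v_3 = (-88, 80, 116).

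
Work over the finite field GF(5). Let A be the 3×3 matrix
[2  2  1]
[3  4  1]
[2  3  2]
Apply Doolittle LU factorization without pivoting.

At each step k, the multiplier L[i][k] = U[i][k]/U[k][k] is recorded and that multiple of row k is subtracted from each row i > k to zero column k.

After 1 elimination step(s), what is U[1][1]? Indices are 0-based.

U[1][1] = 1

Step 1: pivot at (0,0) is 2.
  row1 ← row1 − (4)·row0  ⇒  L[1][0]=4, U row1=(0, 1, 2)
  row2 ← row2 − (1)·row0  ⇒  L[2][0]=1, U row2=(0, 1, 1)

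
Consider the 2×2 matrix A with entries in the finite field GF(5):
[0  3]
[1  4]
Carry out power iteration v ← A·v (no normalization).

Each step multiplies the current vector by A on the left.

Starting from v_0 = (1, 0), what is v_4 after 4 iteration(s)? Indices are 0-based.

v_0 = (1, 0).
v_1 = A·v_0 = (0, 1).
v_2 = A·v_1 = (3, 4).
v_3 = A·v_2 = (2, 4).
v_4 = A·v_3 = (2, 3).

v_4 = (2, 3)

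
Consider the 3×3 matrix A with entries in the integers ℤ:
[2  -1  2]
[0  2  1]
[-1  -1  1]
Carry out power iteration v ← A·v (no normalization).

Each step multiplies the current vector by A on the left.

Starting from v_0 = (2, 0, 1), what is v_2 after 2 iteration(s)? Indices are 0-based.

v_0 = (2, 0, 1).
v_1 = A·v_0 = (6, 1, -1).
v_2 = A·v_1 = (9, 1, -8).

v_2 = (9, 1, -8)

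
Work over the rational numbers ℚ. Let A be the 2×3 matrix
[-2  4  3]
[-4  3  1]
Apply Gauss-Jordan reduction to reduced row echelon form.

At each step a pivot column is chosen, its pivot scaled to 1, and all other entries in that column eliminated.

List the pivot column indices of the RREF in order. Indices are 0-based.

pivot columns: 0, 1

step 1: normalize row 0 (÷-2) = (1, -2, -3/2)
  row 1: subtract -4×row0 = (0, -5, -5)
step 2: normalize row 1 (÷-5) = (0, 1, 1)
  row 0: subtract -2×row1 = (1, 0, 1/2)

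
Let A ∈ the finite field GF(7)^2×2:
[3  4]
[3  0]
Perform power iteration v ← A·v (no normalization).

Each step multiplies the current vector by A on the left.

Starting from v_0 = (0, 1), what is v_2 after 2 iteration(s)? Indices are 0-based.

v_0 = (0, 1).
v_1 = A·v_0 = (4, 0).
v_2 = A·v_1 = (5, 5).

v_2 = (5, 5)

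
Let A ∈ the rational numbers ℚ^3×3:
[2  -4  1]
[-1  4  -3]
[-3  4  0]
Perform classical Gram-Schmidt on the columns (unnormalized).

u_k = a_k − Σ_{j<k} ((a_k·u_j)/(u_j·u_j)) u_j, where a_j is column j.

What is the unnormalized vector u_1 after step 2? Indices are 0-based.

Step 1: u_0 = a_0 = (2, -1, -3).
Step 2: u_1 = a_1 − (-12/7)·u_0 = (-4/7, 16/7, -8/7).

u_1 = (-4/7, 16/7, -8/7)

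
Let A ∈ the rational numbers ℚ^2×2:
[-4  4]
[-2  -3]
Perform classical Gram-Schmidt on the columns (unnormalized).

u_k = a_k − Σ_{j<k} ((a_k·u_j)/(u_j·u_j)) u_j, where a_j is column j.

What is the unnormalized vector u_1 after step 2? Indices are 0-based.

Step 1: u_0 = a_0 = (-4, -2).
Step 2: u_1 = a_1 − (-1/2)·u_0 = (2, -4).

u_1 = (2, -4)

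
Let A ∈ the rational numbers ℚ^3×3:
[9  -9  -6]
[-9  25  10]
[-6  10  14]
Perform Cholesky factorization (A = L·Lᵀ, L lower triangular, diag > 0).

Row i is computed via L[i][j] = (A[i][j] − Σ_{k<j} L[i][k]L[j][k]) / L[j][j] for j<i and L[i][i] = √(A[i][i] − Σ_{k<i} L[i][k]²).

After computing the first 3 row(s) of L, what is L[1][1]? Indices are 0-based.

Step 1: L[0][0] = √(9) = 3.
  L[1][0] = (-9) / L[0][0] = -3.
Step 2: L[1][1] = √(16) = 4.
  L[2][0] = (-6) / L[0][0] = -2.
  L[2][1] = (4) / L[1][1] = 1.
Step 3: L[2][2] = √(9) = 3.

L[1][1] = 4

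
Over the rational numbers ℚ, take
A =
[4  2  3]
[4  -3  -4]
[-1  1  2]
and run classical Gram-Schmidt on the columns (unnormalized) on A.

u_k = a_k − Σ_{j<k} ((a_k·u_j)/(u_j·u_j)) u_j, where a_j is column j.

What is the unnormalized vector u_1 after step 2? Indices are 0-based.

Step 1: u_0 = a_0 = (4, 4, -1).
Step 2: u_1 = a_1 − (-5/33)·u_0 = (86/33, -79/33, 28/33).

u_1 = (86/33, -79/33, 28/33)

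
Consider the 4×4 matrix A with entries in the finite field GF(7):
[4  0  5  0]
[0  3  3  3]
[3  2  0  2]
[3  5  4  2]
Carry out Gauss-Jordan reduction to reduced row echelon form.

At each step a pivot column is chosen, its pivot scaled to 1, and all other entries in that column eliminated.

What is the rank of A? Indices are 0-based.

pivot(0,0)=4: scale R0 → (1, 0, 3, 0)
  clear (2,0): R2 −= (3)R0 → (0, 2, 5, 2)
  clear (3,0): R3 −= (3)R0 → (0, 5, 2, 2)
pivot(1,1)=3: scale R1 → (0, 1, 1, 1)
  clear (2,1): R2 −= (2)R1 → (0, 0, 3, 0)
  clear (3,1): R3 −= (5)R1 → (0, 0, 4, 4)
pivot(2,2)=3: scale R2 → (0, 0, 1, 0)
  clear (0,2): R0 −= (3)R2 → (1, 0, 0, 0)
  clear (1,2): R1 −= (1)R2 → (0, 1, 0, 1)
  clear (3,2): R3 −= (4)R2 → (0, 0, 0, 4)
pivot(3,3)=4: scale R3 → (0, 0, 0, 1)
  clear (1,3): R1 −= (1)R3 → (0, 1, 0, 0)

rank = 4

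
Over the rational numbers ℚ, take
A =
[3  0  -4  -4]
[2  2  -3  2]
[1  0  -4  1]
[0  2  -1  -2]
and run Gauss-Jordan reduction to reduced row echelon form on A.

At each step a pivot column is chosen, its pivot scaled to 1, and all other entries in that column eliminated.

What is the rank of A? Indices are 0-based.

pivot(0,0)=3: scale R0 → (1, 0, -4/3, -4/3)
  clear (1,0): R1 −= (2)R0 → (0, 2, -1/3, 14/3)
  clear (2,0): R2 −= (1)R0 → (0, 0, -8/3, 7/3)
pivot(1,1)=2: scale R1 → (0, 1, -1/6, 7/3)
  clear (3,1): R3 −= (2)R1 → (0, 0, -2/3, -20/3)
pivot(2,2)=-8/3: scale R2 → (0, 0, 1, -7/8)
  clear (0,2): R0 −= (-4/3)R2 → (1, 0, 0, -5/2)
  clear (1,2): R1 −= (-1/6)R2 → (0, 1, 0, 35/16)
  clear (3,2): R3 −= (-2/3)R2 → (0, 0, 0, -29/4)
pivot(3,3)=-29/4: scale R3 → (0, 0, 0, 1)
  clear (0,3): R0 −= (-5/2)R3 → (1, 0, 0, 0)
  clear (1,3): R1 −= (35/16)R3 → (0, 1, 0, 0)
  clear (2,3): R2 −= (-7/8)R3 → (0, 0, 1, 0)

rank = 4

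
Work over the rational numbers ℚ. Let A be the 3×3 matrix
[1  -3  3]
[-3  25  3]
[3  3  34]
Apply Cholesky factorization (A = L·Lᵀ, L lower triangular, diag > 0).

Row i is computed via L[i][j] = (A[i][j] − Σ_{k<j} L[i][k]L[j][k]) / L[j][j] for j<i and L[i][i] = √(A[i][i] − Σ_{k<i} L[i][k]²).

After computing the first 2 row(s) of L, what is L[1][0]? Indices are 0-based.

Step 1: L[0][0] = √(1) = 1.
  L[1][0] = (-3) / L[0][0] = -3.
Step 2: L[1][1] = √(16) = 4.

L[1][0] = -3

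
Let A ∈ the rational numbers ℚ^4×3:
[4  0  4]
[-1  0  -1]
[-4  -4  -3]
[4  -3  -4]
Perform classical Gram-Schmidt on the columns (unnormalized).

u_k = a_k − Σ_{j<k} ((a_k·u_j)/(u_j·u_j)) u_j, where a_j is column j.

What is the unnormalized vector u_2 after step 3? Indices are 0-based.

u_2 = (3920/1209, -980/1209, 595/403, -2380/1209)

Step 1: u_0 = a_0 = (4, -1, -4, 4).
Step 2: u_1 = a_1 − (4/49)·u_0 = (-16/49, 4/49, -180/49, -163/49).
Step 3: u_2 = a_2 − (13/49)·u_0 − (1124/1209)·u_1 = (3920/1209, -980/1209, 595/403, -2380/1209).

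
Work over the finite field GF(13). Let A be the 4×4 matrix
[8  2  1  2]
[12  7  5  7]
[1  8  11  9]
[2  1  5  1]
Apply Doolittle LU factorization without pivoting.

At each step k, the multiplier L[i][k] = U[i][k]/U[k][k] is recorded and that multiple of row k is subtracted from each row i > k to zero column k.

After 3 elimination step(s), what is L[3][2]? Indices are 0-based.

[col 0] pivot 8
  R1 -= 8*R0 → (0, 4, 10, 4)  (L[1][0] := 8)
  R2 -= 5*R0 → (0, 11, 6, 12)  (L[2][0] := 5)
  R3 -= 10*R0 → (0, 7, 8, 7)  (L[3][0] := 10)
[col 1] pivot 4
  R2 -= 6*R1 → (0, 0, 11, 1)  (L[2][1] := 6)
  R3 -= 5*R1 → (0, 0, 10, 0)  (L[3][1] := 5)
[col 2] pivot 11
  R3 -= 8*R2 → (0, 0, 0, 5)  (L[3][2] := 8)

L[3][2] = 8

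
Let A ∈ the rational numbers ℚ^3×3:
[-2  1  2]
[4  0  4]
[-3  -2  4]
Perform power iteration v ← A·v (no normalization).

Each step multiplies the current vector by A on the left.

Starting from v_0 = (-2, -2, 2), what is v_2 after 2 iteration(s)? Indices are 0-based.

v_0 = (-2, -2, 2).
v_1 = A·v_0 = (6, 0, 18).
v_2 = A·v_1 = (24, 96, 54).

v_2 = (24, 96, 54)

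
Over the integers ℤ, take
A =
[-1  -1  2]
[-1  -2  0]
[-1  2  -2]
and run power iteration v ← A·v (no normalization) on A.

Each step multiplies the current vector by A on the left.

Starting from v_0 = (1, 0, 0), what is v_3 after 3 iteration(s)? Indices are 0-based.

v_0 = (1, 0, 0).
v_1 = A·v_0 = (-1, -1, -1).
v_2 = A·v_1 = (0, 3, 1).
v_3 = A·v_2 = (-1, -6, 4).

v_3 = (-1, -6, 4)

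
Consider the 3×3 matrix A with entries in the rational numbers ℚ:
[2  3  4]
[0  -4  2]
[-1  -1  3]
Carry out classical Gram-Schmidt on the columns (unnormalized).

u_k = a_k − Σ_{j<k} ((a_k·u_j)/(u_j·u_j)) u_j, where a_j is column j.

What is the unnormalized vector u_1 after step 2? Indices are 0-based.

Step 1: u_0 = a_0 = (2, 0, -1).
Step 2: u_1 = a_1 − (7/5)·u_0 = (1/5, -4, 2/5).

u_1 = (1/5, -4, 2/5)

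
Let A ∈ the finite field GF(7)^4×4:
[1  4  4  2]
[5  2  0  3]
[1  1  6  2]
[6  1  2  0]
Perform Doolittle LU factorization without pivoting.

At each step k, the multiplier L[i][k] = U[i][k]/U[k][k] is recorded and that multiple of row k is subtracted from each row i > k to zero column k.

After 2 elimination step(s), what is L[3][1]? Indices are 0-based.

L[3][1] = 4

[col 0] pivot 1
  R1 -= 5*R0 → (0, 3, 1, 0)  (L[1][0] := 5)
  R2 -= 1*R0 → (0, 4, 2, 0)  (L[2][0] := 1)
  R3 -= 6*R0 → (0, 5, 6, 2)  (L[3][0] := 6)
[col 1] pivot 3
  R2 -= 6*R1 → (0, 0, 3, 0)  (L[2][1] := 6)
  R3 -= 4*R1 → (0, 0, 2, 2)  (L[3][1] := 4)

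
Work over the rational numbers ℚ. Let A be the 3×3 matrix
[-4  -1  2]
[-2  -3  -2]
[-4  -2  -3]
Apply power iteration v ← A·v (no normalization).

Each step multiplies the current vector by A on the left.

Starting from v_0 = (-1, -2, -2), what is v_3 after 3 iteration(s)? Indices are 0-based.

v_3 = (-112, 336, 326)

v_0 = (-1, -2, -2).
v_1 = A·v_0 = (2, 12, 14).
v_2 = A·v_1 = (8, -68, -74).
v_3 = A·v_2 = (-112, 336, 326).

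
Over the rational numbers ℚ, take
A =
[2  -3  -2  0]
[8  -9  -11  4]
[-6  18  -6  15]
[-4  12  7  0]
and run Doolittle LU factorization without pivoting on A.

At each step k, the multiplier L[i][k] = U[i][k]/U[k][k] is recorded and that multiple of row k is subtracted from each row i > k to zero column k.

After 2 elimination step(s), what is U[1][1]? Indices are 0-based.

Step 1: pivot at (0,0) is 2.
  row1 ← row1 − (4)·row0  ⇒  L[1][0]=4, U row1=(0, 3, -3, 4)
  row2 ← row2 − (-3)·row0  ⇒  L[2][0]=-3, U row2=(0, 9, -12, 15)
  row3 ← row3 − (-2)·row0  ⇒  L[3][0]=-2, U row3=(0, 6, 3, 0)
Step 2: pivot at (1,1) is 3.
  row2 ← row2 − (3)·row1  ⇒  L[2][1]=3, U row2=(0, 0, -3, 3)
  row3 ← row3 − (2)·row1  ⇒  L[3][1]=2, U row3=(0, 0, 9, -8)

U[1][1] = 3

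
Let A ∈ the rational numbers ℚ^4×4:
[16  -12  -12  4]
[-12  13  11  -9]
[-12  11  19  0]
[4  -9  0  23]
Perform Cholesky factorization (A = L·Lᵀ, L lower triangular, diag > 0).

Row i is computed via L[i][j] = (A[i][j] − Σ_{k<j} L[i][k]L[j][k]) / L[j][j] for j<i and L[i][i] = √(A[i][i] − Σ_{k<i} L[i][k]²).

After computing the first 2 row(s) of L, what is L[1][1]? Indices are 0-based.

L[1][1] = 2

Step 1: L[0][0] = √(16) = 4.
  L[1][0] = (-12) / L[0][0] = -3.
Step 2: L[1][1] = √(4) = 2.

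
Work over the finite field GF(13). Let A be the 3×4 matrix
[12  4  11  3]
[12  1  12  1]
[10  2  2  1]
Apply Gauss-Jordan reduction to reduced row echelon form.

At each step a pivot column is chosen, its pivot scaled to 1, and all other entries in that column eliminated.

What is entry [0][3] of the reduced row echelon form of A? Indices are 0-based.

M[0][3] = 11

pivot(0,0)=12: scale R0 → (1, 9, 2, 10)
  clear (1,0): R1 −= (12)R0 → (0, 10, 1, 11)
  clear (2,0): R2 −= (10)R0 → (0, 3, 8, 5)
pivot(1,1)=10: scale R1 → (0, 1, 4, 5)
  clear (0,1): R0 −= (9)R1 → (1, 0, 5, 4)
  clear (2,1): R2 −= (3)R1 → (0, 0, 9, 3)
pivot(2,2)=9: scale R2 → (0, 0, 1, 9)
  clear (0,2): R0 −= (5)R2 → (1, 0, 0, 11)
  clear (1,2): R1 −= (4)R2 → (0, 1, 0, 8)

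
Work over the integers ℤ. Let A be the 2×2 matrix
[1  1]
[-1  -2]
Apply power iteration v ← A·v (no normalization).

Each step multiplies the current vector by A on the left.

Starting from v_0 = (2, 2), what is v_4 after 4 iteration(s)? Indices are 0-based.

v_4 = (-8, 22)

v_0 = (2, 2).
v_1 = A·v_0 = (4, -6).
v_2 = A·v_1 = (-2, 8).
v_3 = A·v_2 = (6, -14).
v_4 = A·v_3 = (-8, 22).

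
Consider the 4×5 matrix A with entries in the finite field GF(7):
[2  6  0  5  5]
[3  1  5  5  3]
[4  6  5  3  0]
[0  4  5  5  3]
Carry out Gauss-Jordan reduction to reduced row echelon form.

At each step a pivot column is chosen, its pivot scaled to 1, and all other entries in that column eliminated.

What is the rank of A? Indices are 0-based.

[1] R0 /= 2  ⇒  (1, 3, 0, 6, 6)
     R1 -= 3·R0  ⇒  (0, 6, 5, 1, 6)
     R2 -= 4·R0  ⇒  (0, 1, 5, 0, 4)
[2] R1 /= 6  ⇒  (0, 1, 2, 6, 1)
     R0 -= 3·R1  ⇒  (1, 0, 1, 2, 3)
     R2 -= 1·R1  ⇒  (0, 0, 3, 1, 3)
     R3 -= 4·R1  ⇒  (0, 0, 4, 2, 6)
[3] R2 /= 3  ⇒  (0, 0, 1, 5, 1)
     R0 -= 1·R2  ⇒  (1, 0, 0, 4, 2)
     R1 -= 2·R2  ⇒  (0, 1, 0, 3, 6)
     R3 -= 4·R2  ⇒  (0, 0, 0, 3, 2)
[4] R3 /= 3  ⇒  (0, 0, 0, 1, 3)
     R0 -= 4·R3  ⇒  (1, 0, 0, 0, 4)
     R1 -= 3·R3  ⇒  (0, 1, 0, 0, 4)
     R2 -= 5·R3  ⇒  (0, 0, 1, 0, 0)

rank = 4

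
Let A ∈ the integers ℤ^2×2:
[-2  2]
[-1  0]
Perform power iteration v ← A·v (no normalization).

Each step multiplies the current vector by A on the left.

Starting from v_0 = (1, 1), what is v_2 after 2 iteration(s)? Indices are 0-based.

v_0 = (1, 1).
v_1 = A·v_0 = (0, -1).
v_2 = A·v_1 = (-2, 0).

v_2 = (-2, 0)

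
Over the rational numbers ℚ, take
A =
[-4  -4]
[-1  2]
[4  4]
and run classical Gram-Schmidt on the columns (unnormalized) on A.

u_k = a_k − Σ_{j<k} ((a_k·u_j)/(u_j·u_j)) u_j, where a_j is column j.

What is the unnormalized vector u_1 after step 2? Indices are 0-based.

Step 1: u_0 = a_0 = (-4, -1, 4).
Step 2: u_1 = a_1 − (10/11)·u_0 = (-4/11, 32/11, 4/11).

u_1 = (-4/11, 32/11, 4/11)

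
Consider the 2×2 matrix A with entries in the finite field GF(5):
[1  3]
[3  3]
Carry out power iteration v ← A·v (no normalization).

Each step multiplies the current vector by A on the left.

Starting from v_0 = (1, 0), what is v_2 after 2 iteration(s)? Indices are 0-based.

v_0 = (1, 0).
v_1 = A·v_0 = (1, 3).
v_2 = A·v_1 = (0, 2).

v_2 = (0, 2)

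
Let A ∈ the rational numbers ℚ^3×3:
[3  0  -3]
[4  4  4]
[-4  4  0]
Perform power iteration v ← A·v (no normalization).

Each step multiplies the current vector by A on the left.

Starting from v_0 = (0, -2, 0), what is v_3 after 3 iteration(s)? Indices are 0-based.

v_3 = (168, -288, -352)

v_0 = (0, -2, 0).
v_1 = A·v_0 = (0, -8, -8).
v_2 = A·v_1 = (24, -64, -32).
v_3 = A·v_2 = (168, -288, -352).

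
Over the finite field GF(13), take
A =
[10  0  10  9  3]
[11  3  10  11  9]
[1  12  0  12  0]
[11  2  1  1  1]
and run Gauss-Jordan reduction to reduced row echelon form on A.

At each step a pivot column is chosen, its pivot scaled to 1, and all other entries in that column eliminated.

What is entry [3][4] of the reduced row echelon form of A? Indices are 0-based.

M[3][4] = 2

pivot(0,0)=10: scale R0 → (1, 0, 1, 10, 12)
  clear (1,0): R1 −= (11)R0 → (0, 3, 12, 5, 7)
  clear (2,0): R2 −= (1)R0 → (0, 12, 12, 2, 1)
  clear (3,0): R3 −= (11)R0 → (0, 2, 3, 8, 12)
pivot(1,1)=3: scale R1 → (0, 1, 4, 6, 11)
  clear (2,1): R2 −= (12)R1 → (0, 0, 3, 8, 12)
  clear (3,1): R3 −= (2)R1 → (0, 0, 8, 9, 3)
pivot(2,2)=3: scale R2 → (0, 0, 1, 7, 4)
  clear (0,2): R0 −= (1)R2 → (1, 0, 0, 3, 8)
  clear (1,2): R1 −= (4)R2 → (0, 1, 0, 4, 8)
  clear (3,2): R3 −= (8)R2 → (0, 0, 0, 5, 10)
pivot(3,3)=5: scale R3 → (0, 0, 0, 1, 2)
  clear (0,3): R0 −= (3)R3 → (1, 0, 0, 0, 2)
  clear (1,3): R1 −= (4)R3 → (0, 1, 0, 0, 0)
  clear (2,3): R2 −= (7)R3 → (0, 0, 1, 0, 3)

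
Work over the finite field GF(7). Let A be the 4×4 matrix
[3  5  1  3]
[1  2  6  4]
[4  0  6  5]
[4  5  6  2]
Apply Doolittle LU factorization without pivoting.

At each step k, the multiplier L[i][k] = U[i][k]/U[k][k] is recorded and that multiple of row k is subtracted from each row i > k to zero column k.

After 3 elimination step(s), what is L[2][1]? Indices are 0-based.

L[2][1] = 1

[col 0] pivot 3
  R1 -= 5*R0 → (0, 5, 1, 3)  (L[1][0] := 5)
  R2 -= 6*R0 → (0, 5, 0, 1)  (L[2][0] := 6)
  R3 -= 6*R0 → (0, 3, 0, 5)  (L[3][0] := 6)
[col 1] pivot 5
  R2 -= 1*R1 → (0, 0, 6, 5)  (L[2][1] := 1)
  R3 -= 2*R1 → (0, 0, 5, 6)  (L[3][1] := 2)
[col 2] pivot 6
  R3 -= 2*R2 → (0, 0, 0, 3)  (L[3][2] := 2)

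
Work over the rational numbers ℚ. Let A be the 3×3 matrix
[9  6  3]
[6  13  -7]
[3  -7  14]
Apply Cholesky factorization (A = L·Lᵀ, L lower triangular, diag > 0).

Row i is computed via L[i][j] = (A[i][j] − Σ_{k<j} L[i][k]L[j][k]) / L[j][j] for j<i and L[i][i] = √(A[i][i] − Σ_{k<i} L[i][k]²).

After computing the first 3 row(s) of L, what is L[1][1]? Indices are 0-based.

Step 1: L[0][0] = √(9) = 3.
  L[1][0] = (6) / L[0][0] = 2.
Step 2: L[1][1] = √(9) = 3.
  L[2][0] = (3) / L[0][0] = 1.
  L[2][1] = (-9) / L[1][1] = -3.
Step 3: L[2][2] = √(4) = 2.

L[1][1] = 3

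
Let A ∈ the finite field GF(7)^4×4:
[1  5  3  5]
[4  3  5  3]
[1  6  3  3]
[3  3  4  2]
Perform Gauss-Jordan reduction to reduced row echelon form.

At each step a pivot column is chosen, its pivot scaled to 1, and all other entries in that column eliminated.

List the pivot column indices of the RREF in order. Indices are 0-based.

pivot columns: 0, 1, 2, 3

pivot(0,0)=1: scale R0 → (1, 5, 3, 5)
  clear (1,0): R1 −= (4)R0 → (0, 4, 0, 4)
  clear (2,0): R2 −= (1)R0 → (0, 1, 0, 5)
  clear (3,0): R3 −= (3)R0 → (0, 2, 2, 1)
pivot(1,1)=4: scale R1 → (0, 1, 0, 1)
  clear (0,1): R0 −= (5)R1 → (1, 0, 3, 0)
  clear (2,1): R2 −= (1)R1 → (0, 0, 0, 4)
  clear (3,1): R3 −= (2)R1 → (0, 0, 2, 6)
pivot(2,2): swap R2↔R3
pivot(2,2)=2: scale R2 → (0, 0, 1, 3)
  clear (0,2): R0 −= (3)R2 → (1, 0, 0, 5)
pivot(3,3)=4: scale R3 → (0, 0, 0, 1)
  clear (0,3): R0 −= (5)R3 → (1, 0, 0, 0)
  clear (1,3): R1 −= (1)R3 → (0, 1, 0, 0)
  clear (2,3): R2 −= (3)R3 → (0, 0, 1, 0)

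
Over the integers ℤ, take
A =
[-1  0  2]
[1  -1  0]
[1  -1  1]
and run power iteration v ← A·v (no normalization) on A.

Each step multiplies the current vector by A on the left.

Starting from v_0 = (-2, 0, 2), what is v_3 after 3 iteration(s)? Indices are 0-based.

v_0 = (-2, 0, 2).
v_1 = A·v_0 = (6, -2, 0).
v_2 = A·v_1 = (-6, 8, 8).
v_3 = A·v_2 = (22, -14, -6).

v_3 = (22, -14, -6)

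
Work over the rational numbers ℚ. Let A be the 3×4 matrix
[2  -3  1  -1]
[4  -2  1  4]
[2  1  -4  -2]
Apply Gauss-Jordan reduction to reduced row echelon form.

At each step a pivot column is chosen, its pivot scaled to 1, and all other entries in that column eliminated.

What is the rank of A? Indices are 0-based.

step 1: normalize row 0 (÷2) = (1, -3/2, 1/2, -1/2)
  row 1: subtract 4×row0 = (0, 4, -1, 6)
  row 2: subtract 2×row0 = (0, 4, -5, -1)
step 2: normalize row 1 (÷4) = (0, 1, -1/4, 3/2)
  row 0: subtract -3/2×row1 = (1, 0, 1/8, 7/4)
  row 2: subtract 4×row1 = (0, 0, -4, -7)
step 3: normalize row 2 (÷-4) = (0, 0, 1, 7/4)
  row 0: subtract 1/8×row2 = (1, 0, 0, 49/32)
  row 1: subtract -1/4×row2 = (0, 1, 0, 31/16)

rank = 3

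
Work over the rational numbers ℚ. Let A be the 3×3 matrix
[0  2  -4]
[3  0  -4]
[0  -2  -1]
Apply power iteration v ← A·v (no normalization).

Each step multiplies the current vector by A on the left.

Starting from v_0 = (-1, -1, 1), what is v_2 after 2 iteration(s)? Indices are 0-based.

v_0 = (-1, -1, 1).
v_1 = A·v_0 = (-6, -7, 1).
v_2 = A·v_1 = (-18, -22, 13).

v_2 = (-18, -22, 13)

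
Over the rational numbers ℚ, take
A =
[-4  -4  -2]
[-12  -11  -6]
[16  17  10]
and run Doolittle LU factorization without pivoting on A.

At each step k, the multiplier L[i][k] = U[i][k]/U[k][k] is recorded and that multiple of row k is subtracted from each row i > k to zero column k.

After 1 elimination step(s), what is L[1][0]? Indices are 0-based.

L[1][0] = 3

Step 1: pivot at (0,0) is -4.
  row1 ← row1 − (3)·row0  ⇒  L[1][0]=3, U row1=(0, 1, 0)
  row2 ← row2 − (-4)·row0  ⇒  L[2][0]=-4, U row2=(0, 1, 2)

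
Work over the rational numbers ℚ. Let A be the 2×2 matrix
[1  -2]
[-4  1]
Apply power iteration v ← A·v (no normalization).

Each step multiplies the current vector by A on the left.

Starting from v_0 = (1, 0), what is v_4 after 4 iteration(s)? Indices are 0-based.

v_0 = (1, 0).
v_1 = A·v_0 = (1, -4).
v_2 = A·v_1 = (9, -8).
v_3 = A·v_2 = (25, -44).
v_4 = A·v_3 = (113, -144).

v_4 = (113, -144)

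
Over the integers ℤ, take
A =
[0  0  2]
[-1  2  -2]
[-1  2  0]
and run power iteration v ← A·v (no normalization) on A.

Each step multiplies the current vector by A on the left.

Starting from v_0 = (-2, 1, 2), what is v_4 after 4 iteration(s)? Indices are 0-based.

v_4 = (-64, 24, -40)

v_0 = (-2, 1, 2).
v_1 = A·v_0 = (4, 0, 4).
v_2 = A·v_1 = (8, -12, -4).
v_3 = A·v_2 = (-8, -24, -32).
v_4 = A·v_3 = (-64, 24, -40).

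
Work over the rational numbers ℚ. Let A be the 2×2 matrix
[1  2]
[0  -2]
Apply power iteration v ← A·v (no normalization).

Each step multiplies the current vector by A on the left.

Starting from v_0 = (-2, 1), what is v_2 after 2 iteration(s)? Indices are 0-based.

v_0 = (-2, 1).
v_1 = A·v_0 = (0, -2).
v_2 = A·v_1 = (-4, 4).

v_2 = (-4, 4)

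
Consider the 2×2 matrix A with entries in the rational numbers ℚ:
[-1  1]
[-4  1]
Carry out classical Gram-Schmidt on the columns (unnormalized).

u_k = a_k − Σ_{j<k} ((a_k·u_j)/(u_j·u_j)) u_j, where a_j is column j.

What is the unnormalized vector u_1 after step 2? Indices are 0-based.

Step 1: u_0 = a_0 = (-1, -4).
Step 2: u_1 = a_1 − (-5/17)·u_0 = (12/17, -3/17).

u_1 = (12/17, -3/17)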